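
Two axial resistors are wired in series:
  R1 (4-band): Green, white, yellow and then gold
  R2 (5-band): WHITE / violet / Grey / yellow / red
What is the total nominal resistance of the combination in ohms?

R1: green, white → 59; yellow ×10^4 → 590000 Ω.
R2: white, violet, grey → 978; yellow ×10^4 → 9780000 Ω.
Series: 590000 + 9780000 = 10370000 Ω.

10370000 Ω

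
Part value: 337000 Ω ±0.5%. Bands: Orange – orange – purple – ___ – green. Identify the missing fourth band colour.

orange

337000 Ω = 337 × 10^3.
The fourth band is the multiplier, 10^3, which is orange.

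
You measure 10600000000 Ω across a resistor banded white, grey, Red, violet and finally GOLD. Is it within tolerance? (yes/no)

no

White → 9 (first significant figure)
Grey → 8 (second significant figure)
Red → 2 (third significant figure)
Violet → ×10^7 multiplier
Gold → ±5% tolerance
982 × 10000000 = 9820000000 Ω
Allowed range: 9329000000 Ω to 10311000000 Ω.
10600000000 Ω lies outside that range.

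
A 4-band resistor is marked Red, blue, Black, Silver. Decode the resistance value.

26 Ω

Red → 2 (first significant figure)
Blue → 6 (second significant figure)
Black → ×1 multiplier
26 × 1 = 26 Ω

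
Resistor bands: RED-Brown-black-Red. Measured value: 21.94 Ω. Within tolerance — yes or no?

no

Red → 2 (first significant figure)
Brown → 1 (second significant figure)
Black → ×1 multiplier
Red → ±2% tolerance
21 × 1 = 21 Ω
Allowed range: 20.58 Ω to 21.42 Ω.
21.94 Ω lies outside that range.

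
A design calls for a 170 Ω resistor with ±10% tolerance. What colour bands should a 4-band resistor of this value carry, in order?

170 Ω = 17 × 10^1.
1 → brown
7 → violet
Multiplier 10^1 → brown.
±10% tolerance → silver.

brown, violet, brown, silver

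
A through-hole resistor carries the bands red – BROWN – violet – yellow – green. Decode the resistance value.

Red → 2 (first significant figure)
Brown → 1 (second significant figure)
Violet → 7 (third significant figure)
Yellow → ×10^4 multiplier
217 × 10000 = 2170000 Ω

2170000 Ω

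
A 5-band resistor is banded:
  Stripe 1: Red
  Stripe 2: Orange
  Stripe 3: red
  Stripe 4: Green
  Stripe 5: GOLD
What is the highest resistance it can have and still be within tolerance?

24360000 Ω

Red → 2 (first significant figure)
Orange → 3 (second significant figure)
Red → 2 (third significant figure)
Green → ×10^5 multiplier
Gold → ±5% tolerance
232 × 100000 = 23200000 Ω
Highest = 23200000 × (1 + 5/100) = 24360000 Ω.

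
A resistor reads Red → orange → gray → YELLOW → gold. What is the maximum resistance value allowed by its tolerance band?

2499000 Ω

Red → 2 (first significant figure)
Orange → 3 (second significant figure)
Grey → 8 (third significant figure)
Yellow → ×10^4 multiplier
Gold → ±5% tolerance
238 × 10000 = 2380000 Ω
Maximum = 2380000 × (1 + 5/100) = 2499000 Ω.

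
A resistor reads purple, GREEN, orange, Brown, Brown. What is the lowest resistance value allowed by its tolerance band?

Violet → 7 (first significant figure)
Green → 5 (second significant figure)
Orange → 3 (third significant figure)
Brown → ×10 multiplier
Brown → ±1% tolerance
753 × 10 = 7530 Ω
Lowest = 7530 × (1 − 1/100) = 7454.7 Ω.

7454.7 Ω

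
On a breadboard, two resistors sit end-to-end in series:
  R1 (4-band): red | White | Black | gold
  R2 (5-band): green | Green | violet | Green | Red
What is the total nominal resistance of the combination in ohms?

55700029 Ω

R1: red, white → 29; black ×1 → 29 Ω.
R2: green, green, violet → 557; green ×10^5 → 55700000 Ω.
Series: 29 + 55700000 = 55700029 Ω.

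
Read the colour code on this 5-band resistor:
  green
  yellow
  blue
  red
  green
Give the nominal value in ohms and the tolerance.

Green → 5 (first significant figure)
Yellow → 4 (second significant figure)
Blue → 6 (third significant figure)
Red → ×10^2 multiplier
Green → ±0.5% tolerance
546 × 100 = 54600 Ω

54600 Ω ±0.5%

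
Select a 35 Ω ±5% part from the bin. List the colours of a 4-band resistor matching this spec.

orange, green, black, gold

35 Ω = 35 × 10^0.
3 → orange
5 → green
Multiplier 10^0 → black.
±5% tolerance → gold.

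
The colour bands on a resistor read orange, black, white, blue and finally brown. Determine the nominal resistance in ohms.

309000000 Ω

Orange → 3 (first significant figure)
Black → 0 (second significant figure)
White → 9 (third significant figure)
Blue → ×10^6 multiplier
309 × 1000000 = 309000000 Ω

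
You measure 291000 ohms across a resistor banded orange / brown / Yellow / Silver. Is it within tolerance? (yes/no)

Orange → 3 (first significant figure)
Brown → 1 (second significant figure)
Yellow → ×10^4 multiplier
Silver → ±10% tolerance
31 × 10000 = 310000 Ω
Allowed range: 279000 Ω to 341000 Ω.
291000 ohms lies inside that range.

yes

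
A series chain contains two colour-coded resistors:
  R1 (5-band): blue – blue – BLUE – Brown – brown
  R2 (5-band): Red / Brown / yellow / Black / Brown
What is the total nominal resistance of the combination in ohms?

6874 Ω

R1: blue, blue, blue → 666; brown ×10 → 6660 Ω.
R2: red, brown, yellow → 214; black ×1 → 214 Ω.
Series: 6660 + 214 = 6874 Ω.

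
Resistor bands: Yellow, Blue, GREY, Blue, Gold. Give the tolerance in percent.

The last band, gold, is the tolerance band.
Gold corresponds to ±5%.

±5%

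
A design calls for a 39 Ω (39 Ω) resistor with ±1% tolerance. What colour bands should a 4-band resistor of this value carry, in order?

orange, white, black, brown

39 Ω = 39 × 10^0.
3 → orange
9 → white
Multiplier 10^0 → black.
±1% tolerance → brown.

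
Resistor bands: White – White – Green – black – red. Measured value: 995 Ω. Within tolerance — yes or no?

yes

White → 9 (first significant figure)
White → 9 (second significant figure)
Green → 5 (third significant figure)
Black → ×1 multiplier
Red → ±2% tolerance
995 × 1 = 995 Ω
Allowed range: 975.1 Ω to 1014.9 Ω.
995 Ω lies inside that range.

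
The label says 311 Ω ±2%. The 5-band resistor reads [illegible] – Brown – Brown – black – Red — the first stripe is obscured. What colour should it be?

311 Ω = 311 × 10^0.
The first band gives digit 3 of the significand, and 3 is orange.

orange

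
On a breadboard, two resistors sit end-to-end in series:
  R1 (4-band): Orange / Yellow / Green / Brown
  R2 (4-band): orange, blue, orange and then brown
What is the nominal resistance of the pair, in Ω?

3436000 Ω

R1: orange, yellow → 34; green ×10^5 → 3400000 Ω.
R2: orange, blue → 36; orange ×10^3 → 36000 Ω.
Series: 3400000 + 36000 = 3436000 Ω.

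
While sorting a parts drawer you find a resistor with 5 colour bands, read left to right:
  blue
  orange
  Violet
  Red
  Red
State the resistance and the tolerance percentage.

63700 Ω ±2%

Blue → 6 (first significant figure)
Orange → 3 (second significant figure)
Violet → 7 (third significant figure)
Red → ×10^2 multiplier
Red → ±2% tolerance
637 × 100 = 63700 Ω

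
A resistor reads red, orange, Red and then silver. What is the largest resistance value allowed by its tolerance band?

Red → 2 (first significant figure)
Orange → 3 (second significant figure)
Red → ×10^2 multiplier
Silver → ±10% tolerance
23 × 100 = 2300 Ω
Largest = 2300 × (1 + 10/100) = 2530 Ω.

2530 Ω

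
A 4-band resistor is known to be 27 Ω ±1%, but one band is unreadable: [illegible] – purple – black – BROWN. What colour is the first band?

27 Ω = 27 × 10^0.
The first band gives digit 2 of the significand, and 2 is red.

red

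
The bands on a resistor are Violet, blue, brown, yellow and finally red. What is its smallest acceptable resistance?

Violet → 7 (first significant figure)
Blue → 6 (second significant figure)
Brown → 1 (third significant figure)
Yellow → ×10^4 multiplier
Red → ±2% tolerance
761 × 10000 = 7610000 Ω
Smallest = 7610000 × (1 − 2/100) = 7457800 Ω.

7457800 Ω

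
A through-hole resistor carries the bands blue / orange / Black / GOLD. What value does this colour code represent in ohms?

Blue → 6 (first significant figure)
Orange → 3 (second significant figure)
Black → ×1 multiplier
63 × 1 = 63 Ω

63 Ω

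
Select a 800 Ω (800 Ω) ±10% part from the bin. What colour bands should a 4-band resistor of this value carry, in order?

grey, black, brown, silver

800 Ω = 80 × 10^1.
8 → grey
0 → black
Multiplier 10^1 → brown.
±10% tolerance → silver.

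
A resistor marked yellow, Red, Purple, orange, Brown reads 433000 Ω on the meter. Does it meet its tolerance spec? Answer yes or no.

no

Yellow → 4 (first significant figure)
Red → 2 (second significant figure)
Violet → 7 (third significant figure)
Orange → ×10^3 multiplier
Brown → ±1% tolerance
427 × 1000 = 427000 Ω
Allowed range: 422730 Ω to 431270 Ω.
433000 Ω lies outside that range.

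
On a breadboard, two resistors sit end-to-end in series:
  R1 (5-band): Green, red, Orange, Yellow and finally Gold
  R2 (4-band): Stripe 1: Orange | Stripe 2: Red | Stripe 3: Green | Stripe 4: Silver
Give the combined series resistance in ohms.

8430000 Ω

R1: green, red, orange → 523; yellow ×10^4 → 5230000 Ω.
R2: orange, red → 32; green ×10^5 → 3200000 Ω.
Series: 5230000 + 3200000 = 8430000 Ω.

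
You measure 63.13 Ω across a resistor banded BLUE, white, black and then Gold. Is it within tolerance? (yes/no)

no

Blue → 6 (first significant figure)
White → 9 (second significant figure)
Black → ×1 multiplier
Gold → ±5% tolerance
69 × 1 = 69 Ω
Allowed range: 65.55 Ω to 72.45 Ω.
63.13 Ω lies outside that range.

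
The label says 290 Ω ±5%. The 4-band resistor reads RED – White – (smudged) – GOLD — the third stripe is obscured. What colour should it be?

brown

290 Ω = 29 × 10^1.
The third band is the multiplier, 10^1, which is brown.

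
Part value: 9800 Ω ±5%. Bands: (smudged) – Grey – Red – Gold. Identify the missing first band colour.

9800 Ω = 98 × 10^2.
The first band gives digit 9 of the significand, and 9 is white.

white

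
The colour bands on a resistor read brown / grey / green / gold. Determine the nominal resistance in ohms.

Brown → 1 (first significant figure)
Grey → 8 (second significant figure)
Green → ×10^5 multiplier
18 × 100000 = 1800000 Ω

1800000 Ω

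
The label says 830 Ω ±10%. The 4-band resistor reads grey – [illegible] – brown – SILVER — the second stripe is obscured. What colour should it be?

830 Ω = 83 × 10^1.
The second band gives digit 3 of the significand, and 3 is orange.

orange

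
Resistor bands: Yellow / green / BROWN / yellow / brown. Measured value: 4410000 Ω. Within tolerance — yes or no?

Yellow → 4 (first significant figure)
Green → 5 (second significant figure)
Brown → 1 (third significant figure)
Yellow → ×10^4 multiplier
Brown → ±1% tolerance
451 × 10000 = 4510000 Ω
Allowed range: 4464900 Ω to 4555100 Ω.
4410000 Ω lies outside that range.

no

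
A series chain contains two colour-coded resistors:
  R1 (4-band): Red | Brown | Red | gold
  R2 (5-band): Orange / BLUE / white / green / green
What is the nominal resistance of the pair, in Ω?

36902100 Ω

R1: red, brown → 21; red ×10^2 → 2100 Ω.
R2: orange, blue, white → 369; green ×10^5 → 36900000 Ω.
Series: 2100 + 36900000 = 36902100 Ω.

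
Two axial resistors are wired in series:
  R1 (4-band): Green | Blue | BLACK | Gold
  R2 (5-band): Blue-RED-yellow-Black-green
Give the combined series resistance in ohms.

R1: green, blue → 56; black ×1 → 56 Ω.
R2: blue, red, yellow → 624; black ×1 → 624 Ω.
Series: 56 + 624 = 680 Ω.

680 Ω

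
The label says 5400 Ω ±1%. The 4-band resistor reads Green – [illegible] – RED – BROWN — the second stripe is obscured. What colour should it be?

5400 Ω = 54 × 10^2.
The second band gives digit 4 of the significand, and 4 is yellow.

yellow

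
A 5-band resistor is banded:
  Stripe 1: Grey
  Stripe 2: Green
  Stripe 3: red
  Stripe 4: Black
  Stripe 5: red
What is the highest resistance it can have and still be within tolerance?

Grey → 8 (first significant figure)
Green → 5 (second significant figure)
Red → 2 (third significant figure)
Black → ×1 multiplier
Red → ±2% tolerance
852 × 1 = 852 Ω
Highest = 852 × (1 + 2/100) = 869.04 Ω.

869.04 Ω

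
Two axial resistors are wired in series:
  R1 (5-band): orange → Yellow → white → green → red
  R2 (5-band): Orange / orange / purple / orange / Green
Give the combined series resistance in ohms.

R1: orange, yellow, white → 349; green ×10^5 → 34900000 Ω.
R2: orange, orange, violet → 337; orange ×10^3 → 337000 Ω.
Series: 34900000 + 337000 = 35237000 Ω.

35237000 Ω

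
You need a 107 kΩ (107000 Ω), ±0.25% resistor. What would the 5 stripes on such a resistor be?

107000 Ω = 107 × 10^3.
1 → brown
0 → black
7 → violet
Multiplier 10^3 → orange.
±0.25% tolerance → blue.

brown, black, violet, orange, blue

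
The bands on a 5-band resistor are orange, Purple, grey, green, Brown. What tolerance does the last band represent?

±1%

The last band, brown, is the tolerance band.
Brown corresponds to ±1%.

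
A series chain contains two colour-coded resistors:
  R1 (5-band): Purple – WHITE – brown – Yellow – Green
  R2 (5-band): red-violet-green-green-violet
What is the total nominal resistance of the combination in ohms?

35410000 Ω

R1: violet, white, brown → 791; yellow ×10^4 → 7910000 Ω.
R2: red, violet, green → 275; green ×10^5 → 27500000 Ω.
Series: 7910000 + 27500000 = 35410000 Ω.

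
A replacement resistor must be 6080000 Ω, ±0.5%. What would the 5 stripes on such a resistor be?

blue, black, grey, yellow, green

6080000 Ω = 608 × 10^4.
6 → blue
0 → black
8 → grey
Multiplier 10^4 → yellow.
±0.5% tolerance → green.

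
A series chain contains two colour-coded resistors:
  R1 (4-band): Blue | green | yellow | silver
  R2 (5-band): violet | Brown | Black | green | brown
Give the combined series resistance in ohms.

R1: blue, green → 65; yellow ×10^4 → 650000 Ω.
R2: violet, brown, black → 710; green ×10^5 → 71000000 Ω.
Series: 650000 + 71000000 = 71650000 Ω.

71650000 Ω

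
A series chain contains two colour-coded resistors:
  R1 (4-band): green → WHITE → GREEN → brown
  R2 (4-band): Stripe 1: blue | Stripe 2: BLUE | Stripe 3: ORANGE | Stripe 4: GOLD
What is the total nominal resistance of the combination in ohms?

R1: green, white → 59; green ×10^5 → 5900000 Ω.
R2: blue, blue → 66; orange ×10^3 → 66000 Ω.
Series: 5900000 + 66000 = 5966000 Ω.

5966000 Ω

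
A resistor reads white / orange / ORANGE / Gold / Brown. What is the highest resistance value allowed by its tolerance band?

White → 9 (first significant figure)
Orange → 3 (second significant figure)
Orange → 3 (third significant figure)
Gold → ×0.1 multiplier
Brown → ±1% tolerance
933 × 0.1 = 93.3 Ω
Highest = 93.3 × (1 + 1/100) = 94.233 Ω.

94.233 Ω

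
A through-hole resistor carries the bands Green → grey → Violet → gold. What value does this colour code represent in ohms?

580000000 Ω

Green → 5 (first significant figure)
Grey → 8 (second significant figure)
Violet → ×10^7 multiplier
58 × 10000000 = 580000000 Ω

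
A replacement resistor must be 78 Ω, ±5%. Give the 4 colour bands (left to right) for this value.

78 Ω = 78 × 10^0.
7 → violet
8 → grey
Multiplier 10^0 → black.
±5% tolerance → gold.

violet, grey, black, gold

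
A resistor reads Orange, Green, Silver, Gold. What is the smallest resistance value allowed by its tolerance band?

0.3325 Ω

Orange → 3 (first significant figure)
Green → 5 (second significant figure)
Silver → ×0.01 multiplier
Gold → ±5% tolerance
35 × 0.01 = 0.35 Ω
Smallest = 0.35 × (1 − 5/100) = 0.3325 Ω.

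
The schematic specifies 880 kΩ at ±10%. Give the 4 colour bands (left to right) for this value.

grey, grey, yellow, silver

880000 Ω = 88 × 10^4.
8 → grey
8 → grey
Multiplier 10^4 → yellow.
±10% tolerance → silver.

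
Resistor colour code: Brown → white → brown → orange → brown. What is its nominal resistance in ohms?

191000 Ω

Brown → 1 (first significant figure)
White → 9 (second significant figure)
Brown → 1 (third significant figure)
Orange → ×10^3 multiplier
191 × 1000 = 191000 Ω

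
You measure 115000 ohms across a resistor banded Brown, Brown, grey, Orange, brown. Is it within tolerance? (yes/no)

no

Brown → 1 (first significant figure)
Brown → 1 (second significant figure)
Grey → 8 (third significant figure)
Orange → ×10^3 multiplier
Brown → ±1% tolerance
118 × 1000 = 118000 Ω
Allowed range: 116820 Ω to 119180 Ω.
115000 ohms lies outside that range.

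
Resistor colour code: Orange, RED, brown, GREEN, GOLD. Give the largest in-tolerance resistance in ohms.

Orange → 3 (first significant figure)
Red → 2 (second significant figure)
Brown → 1 (third significant figure)
Green → ×10^5 multiplier
Gold → ±5% tolerance
321 × 100000 = 32100000 Ω
Largest = 32100000 × (1 + 5/100) = 33705000 Ω.

33705000 Ω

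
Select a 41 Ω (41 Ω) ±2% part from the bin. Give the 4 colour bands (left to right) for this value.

yellow, brown, black, red

41 Ω = 41 × 10^0.
4 → yellow
1 → brown
Multiplier 10^0 → black.
±2% tolerance → red.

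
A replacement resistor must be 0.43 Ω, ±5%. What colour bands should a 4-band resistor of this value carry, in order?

0.43 Ω = 43 × 10^-2.
4 → yellow
3 → orange
Multiplier 10^-2 → silver.
±5% tolerance → gold.

yellow, orange, silver, gold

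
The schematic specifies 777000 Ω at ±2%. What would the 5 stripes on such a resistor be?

777000 Ω = 777 × 10^3.
7 → violet
7 → violet
7 → violet
Multiplier 10^3 → orange.
±2% tolerance → red.

violet, violet, violet, orange, red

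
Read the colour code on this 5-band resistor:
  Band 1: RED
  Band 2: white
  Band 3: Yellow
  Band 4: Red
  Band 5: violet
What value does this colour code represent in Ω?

29400 Ω

Red → 2 (first significant figure)
White → 9 (second significant figure)
Yellow → 4 (third significant figure)
Red → ×10^2 multiplier
294 × 100 = 29400 Ω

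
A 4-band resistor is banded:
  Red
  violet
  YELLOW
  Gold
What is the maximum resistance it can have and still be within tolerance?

283500 Ω

Red → 2 (first significant figure)
Violet → 7 (second significant figure)
Yellow → ×10^4 multiplier
Gold → ±5% tolerance
27 × 10000 = 270000 Ω
Maximum = 270000 × (1 + 5/100) = 283500 Ω.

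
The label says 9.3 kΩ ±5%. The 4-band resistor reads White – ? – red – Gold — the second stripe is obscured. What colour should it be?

orange

9300 Ω = 93 × 10^2.
The second band gives digit 3 of the significand, and 3 is orange.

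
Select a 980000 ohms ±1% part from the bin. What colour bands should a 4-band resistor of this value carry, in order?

white, grey, yellow, brown

980000 Ω = 98 × 10^4.
9 → white
8 → grey
Multiplier 10^4 → yellow.
±1% tolerance → brown.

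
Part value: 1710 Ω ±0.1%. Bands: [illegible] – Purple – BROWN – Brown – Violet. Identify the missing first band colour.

1710 Ω = 171 × 10^1.
The first band gives digit 1 of the significand, and 1 is brown.

brown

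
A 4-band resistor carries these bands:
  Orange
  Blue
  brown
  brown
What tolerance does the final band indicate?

The last band, brown, is the tolerance band.
Brown corresponds to ±1%.

±1%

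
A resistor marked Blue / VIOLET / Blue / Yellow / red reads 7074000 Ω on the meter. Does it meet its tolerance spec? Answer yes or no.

Blue → 6 (first significant figure)
Violet → 7 (second significant figure)
Blue → 6 (third significant figure)
Yellow → ×10^4 multiplier
Red → ±2% tolerance
676 × 10000 = 6760000 Ω
Allowed range: 6624800 Ω to 6895200 Ω.
7074000 Ω lies outside that range.

no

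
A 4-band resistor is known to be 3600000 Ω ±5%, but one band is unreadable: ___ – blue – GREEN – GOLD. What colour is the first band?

orange

3600000 Ω = 36 × 10^5.
The first band gives digit 3 of the significand, and 3 is orange.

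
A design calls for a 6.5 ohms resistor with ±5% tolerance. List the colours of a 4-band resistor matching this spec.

blue, green, gold, gold

6.5 Ω = 65 × 10^-1.
6 → blue
5 → green
Multiplier 10^-1 → gold.
±5% tolerance → gold.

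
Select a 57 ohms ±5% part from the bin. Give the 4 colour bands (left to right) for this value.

57 Ω = 57 × 10^0.
5 → green
7 → violet
Multiplier 10^0 → black.
±5% tolerance → gold.

green, violet, black, gold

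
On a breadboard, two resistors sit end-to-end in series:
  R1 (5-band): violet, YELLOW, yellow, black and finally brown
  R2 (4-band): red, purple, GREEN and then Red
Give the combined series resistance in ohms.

2700744 Ω

R1: violet, yellow, yellow → 744; black ×1 → 744 Ω.
R2: red, violet → 27; green ×10^5 → 2700000 Ω.
Series: 744 + 2700000 = 2700744 Ω.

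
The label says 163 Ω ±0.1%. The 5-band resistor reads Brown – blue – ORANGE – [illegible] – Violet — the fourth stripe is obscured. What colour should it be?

163 Ω = 163 × 10^0.
The fourth band is the multiplier, 10^0, which is black.

black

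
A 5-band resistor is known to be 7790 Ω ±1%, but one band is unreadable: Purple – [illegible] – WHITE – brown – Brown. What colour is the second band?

violet

7790 Ω = 779 × 10^1.
The second band gives digit 7 of the significand, and 7 is violet.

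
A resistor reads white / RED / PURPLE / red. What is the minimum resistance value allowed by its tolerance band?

901600000 Ω

White → 9 (first significant figure)
Red → 2 (second significant figure)
Violet → ×10^7 multiplier
Red → ±2% tolerance
92 × 10000000 = 920000000 Ω
Minimum = 920000000 × (1 − 2/100) = 901600000 Ω.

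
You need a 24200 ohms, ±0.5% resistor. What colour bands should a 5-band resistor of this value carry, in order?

24200 Ω = 242 × 10^2.
2 → red
4 → yellow
2 → red
Multiplier 10^2 → red.
±0.5% tolerance → green.

red, yellow, red, red, green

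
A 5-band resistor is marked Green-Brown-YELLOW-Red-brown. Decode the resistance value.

51400 Ω

Green → 5 (first significant figure)
Brown → 1 (second significant figure)
Yellow → 4 (third significant figure)
Red → ×10^2 multiplier
514 × 100 = 51400 Ω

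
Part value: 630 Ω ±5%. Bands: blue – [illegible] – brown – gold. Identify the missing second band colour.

630 Ω = 63 × 10^1.
The second band gives digit 3 of the significand, and 3 is orange.

orange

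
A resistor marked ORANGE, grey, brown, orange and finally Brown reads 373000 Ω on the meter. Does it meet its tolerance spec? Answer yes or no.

Orange → 3 (first significant figure)
Grey → 8 (second significant figure)
Brown → 1 (third significant figure)
Orange → ×10^3 multiplier
Brown → ±1% tolerance
381 × 1000 = 381000 Ω
Allowed range: 377190 Ω to 384810 Ω.
373000 Ω lies outside that range.

no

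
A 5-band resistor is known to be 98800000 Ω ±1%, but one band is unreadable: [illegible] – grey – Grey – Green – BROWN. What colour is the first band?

white

98800000 Ω = 988 × 10^5.
The first band gives digit 9 of the significand, and 9 is white.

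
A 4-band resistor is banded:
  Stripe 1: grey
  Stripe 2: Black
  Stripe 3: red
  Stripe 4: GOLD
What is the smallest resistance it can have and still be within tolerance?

7600 Ω

Grey → 8 (first significant figure)
Black → 0 (second significant figure)
Red → ×10^2 multiplier
Gold → ±5% tolerance
80 × 100 = 8000 Ω
Smallest = 8000 × (1 − 5/100) = 7600 Ω.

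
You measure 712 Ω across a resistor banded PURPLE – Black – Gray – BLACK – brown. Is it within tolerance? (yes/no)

Violet → 7 (first significant figure)
Black → 0 (second significant figure)
Grey → 8 (third significant figure)
Black → ×1 multiplier
Brown → ±1% tolerance
708 × 1 = 708 Ω
Allowed range: 700.92 Ω to 715.08 Ω.
712 Ω lies inside that range.

yes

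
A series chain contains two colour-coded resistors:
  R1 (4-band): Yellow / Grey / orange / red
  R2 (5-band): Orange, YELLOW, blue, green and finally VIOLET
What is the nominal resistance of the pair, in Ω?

34648000 Ω

R1: yellow, grey → 48; orange ×10^3 → 48000 Ω.
R2: orange, yellow, blue → 346; green ×10^5 → 34600000 Ω.
Series: 48000 + 34600000 = 34648000 Ω.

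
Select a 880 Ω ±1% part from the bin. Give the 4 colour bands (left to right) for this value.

grey, grey, brown, brown

880 Ω = 88 × 10^1.
8 → grey
8 → grey
Multiplier 10^1 → brown.
±1% tolerance → brown.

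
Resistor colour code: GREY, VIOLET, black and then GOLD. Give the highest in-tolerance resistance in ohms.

91.35 Ω

Grey → 8 (first significant figure)
Violet → 7 (second significant figure)
Black → ×1 multiplier
Gold → ±5% tolerance
87 × 1 = 87 Ω
Highest = 87 × (1 + 5/100) = 91.35 Ω.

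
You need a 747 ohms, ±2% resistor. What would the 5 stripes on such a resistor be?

747 Ω = 747 × 10^0.
7 → violet
4 → yellow
7 → violet
Multiplier 10^0 → black.
±2% tolerance → red.

violet, yellow, violet, black, red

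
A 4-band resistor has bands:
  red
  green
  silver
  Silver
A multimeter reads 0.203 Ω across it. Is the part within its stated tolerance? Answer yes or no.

Red → 2 (first significant figure)
Green → 5 (second significant figure)
Silver → ×0.01 multiplier
Silver → ±10% tolerance
25 × 0.01 = 0.25 Ω
Allowed range: 0.225 Ω to 0.275 Ω.
0.203 Ω lies outside that range.

no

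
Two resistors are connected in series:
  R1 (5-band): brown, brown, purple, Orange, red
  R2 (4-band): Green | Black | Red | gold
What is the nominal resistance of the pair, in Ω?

122000 Ω

R1: brown, brown, violet → 117; orange ×10^3 → 117000 Ω.
R2: green, black → 50; red ×10^2 → 5000 Ω.
Series: 117000 + 5000 = 122000 Ω.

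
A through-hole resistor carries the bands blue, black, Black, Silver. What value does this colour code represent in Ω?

60 Ω

Blue → 6 (first significant figure)
Black → 0 (second significant figure)
Black → ×1 multiplier
60 × 1 = 60 Ω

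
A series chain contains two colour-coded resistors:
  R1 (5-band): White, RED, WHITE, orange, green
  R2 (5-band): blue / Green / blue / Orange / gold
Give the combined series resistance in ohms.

R1: white, red, white → 929; orange ×10^3 → 929000 Ω.
R2: blue, green, blue → 656; orange ×10^3 → 656000 Ω.
Series: 929000 + 656000 = 1585000 Ω.

1585000 Ω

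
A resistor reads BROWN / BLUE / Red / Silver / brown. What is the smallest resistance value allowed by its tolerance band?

Brown → 1 (first significant figure)
Blue → 6 (second significant figure)
Red → 2 (third significant figure)
Silver → ×0.01 multiplier
Brown → ±1% tolerance
162 × 0.01 = 1.62 Ω
Smallest = 1.62 × (1 − 1/100) = 1.6038 Ω.

1.6038 Ω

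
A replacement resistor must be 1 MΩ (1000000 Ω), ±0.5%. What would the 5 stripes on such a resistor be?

1000000 Ω = 100 × 10^4.
1 → brown
0 → black
0 → black
Multiplier 10^4 → yellow.
±0.5% tolerance → green.

brown, black, black, yellow, green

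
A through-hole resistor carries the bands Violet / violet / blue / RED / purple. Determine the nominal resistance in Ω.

Violet → 7 (first significant figure)
Violet → 7 (second significant figure)
Blue → 6 (third significant figure)
Red → ×10^2 multiplier
776 × 100 = 77600 Ω

77600 Ω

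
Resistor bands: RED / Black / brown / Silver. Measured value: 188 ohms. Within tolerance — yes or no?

yes

Red → 2 (first significant figure)
Black → 0 (second significant figure)
Brown → ×10 multiplier
Silver → ±10% tolerance
20 × 10 = 200 Ω
Allowed range: 180 Ω to 220 Ω.
188 ohms lies inside that range.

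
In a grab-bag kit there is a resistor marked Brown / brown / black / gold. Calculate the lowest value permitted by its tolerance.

10.45 Ω

Brown → 1 (first significant figure)
Brown → 1 (second significant figure)
Black → ×1 multiplier
Gold → ±5% tolerance
11 × 1 = 11 Ω
Lowest = 11 × (1 − 5/100) = 10.45 Ω.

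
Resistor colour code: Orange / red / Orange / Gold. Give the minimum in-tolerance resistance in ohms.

Orange → 3 (first significant figure)
Red → 2 (second significant figure)
Orange → ×10^3 multiplier
Gold → ±5% tolerance
32 × 1000 = 32000 Ω
Minimum = 32000 × (1 − 5/100) = 30400 Ω.

30400 Ω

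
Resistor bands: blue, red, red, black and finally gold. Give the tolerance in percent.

±5%

The last band, gold, is the tolerance band.
Gold corresponds to ±5%.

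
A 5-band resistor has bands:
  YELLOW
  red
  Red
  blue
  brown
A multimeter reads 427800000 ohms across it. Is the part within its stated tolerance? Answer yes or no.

no

Yellow → 4 (first significant figure)
Red → 2 (second significant figure)
Red → 2 (third significant figure)
Blue → ×10^6 multiplier
Brown → ±1% tolerance
422 × 1000000 = 422000000 Ω
Allowed range: 417780000 Ω to 426220000 Ω.
427800000 ohms lies outside that range.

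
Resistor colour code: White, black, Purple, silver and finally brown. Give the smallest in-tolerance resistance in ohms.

8.9793 Ω

White → 9 (first significant figure)
Black → 0 (second significant figure)
Violet → 7 (third significant figure)
Silver → ×0.01 multiplier
Brown → ±1% tolerance
907 × 0.01 = 9.07 Ω
Smallest = 9.07 × (1 − 1/100) = 8.9793 Ω.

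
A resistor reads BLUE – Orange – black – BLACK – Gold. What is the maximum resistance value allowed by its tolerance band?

Blue → 6 (first significant figure)
Orange → 3 (second significant figure)
Black → 0 (third significant figure)
Black → ×1 multiplier
Gold → ±5% tolerance
630 × 1 = 630 Ω
Maximum = 630 × (1 + 5/100) = 661.5 Ω.

661.5 Ω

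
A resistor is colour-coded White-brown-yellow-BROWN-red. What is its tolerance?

±2%

The last band, red, is the tolerance band.
Red corresponds to ±2%.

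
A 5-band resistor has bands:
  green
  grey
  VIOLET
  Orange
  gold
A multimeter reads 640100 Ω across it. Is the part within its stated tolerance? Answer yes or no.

Green → 5 (first significant figure)
Grey → 8 (second significant figure)
Violet → 7 (third significant figure)
Orange → ×10^3 multiplier
Gold → ±5% tolerance
587 × 1000 = 587000 Ω
Allowed range: 557650 Ω to 616350 Ω.
640100 Ω lies outside that range.

no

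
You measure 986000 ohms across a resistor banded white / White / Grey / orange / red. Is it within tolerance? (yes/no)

yes

White → 9 (first significant figure)
White → 9 (second significant figure)
Grey → 8 (third significant figure)
Orange → ×10^3 multiplier
Red → ±2% tolerance
998 × 1000 = 998000 Ω
Allowed range: 978040 Ω to 1017960 Ω.
986000 ohms lies inside that range.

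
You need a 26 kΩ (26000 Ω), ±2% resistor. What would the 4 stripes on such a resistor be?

red, blue, orange, red

26000 Ω = 26 × 10^3.
2 → red
6 → blue
Multiplier 10^3 → orange.
±2% tolerance → red.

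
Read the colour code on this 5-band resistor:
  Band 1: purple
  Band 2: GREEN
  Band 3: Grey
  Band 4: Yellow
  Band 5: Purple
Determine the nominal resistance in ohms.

7580000 Ω

Violet → 7 (first significant figure)
Green → 5 (second significant figure)
Grey → 8 (third significant figure)
Yellow → ×10^4 multiplier
758 × 10000 = 7580000 Ω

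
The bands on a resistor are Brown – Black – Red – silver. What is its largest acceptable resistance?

1100 Ω

Brown → 1 (first significant figure)
Black → 0 (second significant figure)
Red → ×10^2 multiplier
Silver → ±10% tolerance
10 × 100 = 1000 Ω
Largest = 1000 × (1 + 10/100) = 1100 Ω.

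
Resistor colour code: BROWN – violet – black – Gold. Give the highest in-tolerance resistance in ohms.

Brown → 1 (first significant figure)
Violet → 7 (second significant figure)
Black → ×1 multiplier
Gold → ±5% tolerance
17 × 1 = 17 Ω
Highest = 17 × (1 + 5/100) = 17.85 Ω.

17.85 Ω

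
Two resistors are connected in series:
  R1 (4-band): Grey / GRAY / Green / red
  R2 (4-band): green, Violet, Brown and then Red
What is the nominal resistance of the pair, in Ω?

8800570 Ω

R1: grey, grey → 88; green ×10^5 → 8800000 Ω.
R2: green, violet → 57; brown ×10 → 570 Ω.
Series: 8800000 + 570 = 8800570 Ω.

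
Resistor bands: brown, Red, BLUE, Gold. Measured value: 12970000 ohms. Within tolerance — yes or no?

no

Brown → 1 (first significant figure)
Red → 2 (second significant figure)
Blue → ×10^6 multiplier
Gold → ±5% tolerance
12 × 1000000 = 12000000 Ω
Allowed range: 11400000 Ω to 12600000 Ω.
12970000 ohms lies outside that range.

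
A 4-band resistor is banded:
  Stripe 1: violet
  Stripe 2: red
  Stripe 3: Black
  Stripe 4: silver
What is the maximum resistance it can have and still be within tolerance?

Violet → 7 (first significant figure)
Red → 2 (second significant figure)
Black → ×1 multiplier
Silver → ±10% tolerance
72 × 1 = 72 Ω
Maximum = 72 × (1 + 10/100) = 79.2 Ω.

79.2 Ω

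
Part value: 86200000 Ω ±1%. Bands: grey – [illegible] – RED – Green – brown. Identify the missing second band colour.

blue

86200000 Ω = 862 × 10^5.
The second band gives digit 6 of the significand, and 6 is blue.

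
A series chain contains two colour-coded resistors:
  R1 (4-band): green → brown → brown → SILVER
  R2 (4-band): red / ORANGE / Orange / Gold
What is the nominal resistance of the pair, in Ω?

23510 Ω

R1: green, brown → 51; brown ×10 → 510 Ω.
R2: red, orange → 23; orange ×10^3 → 23000 Ω.
Series: 510 + 23000 = 23510 Ω.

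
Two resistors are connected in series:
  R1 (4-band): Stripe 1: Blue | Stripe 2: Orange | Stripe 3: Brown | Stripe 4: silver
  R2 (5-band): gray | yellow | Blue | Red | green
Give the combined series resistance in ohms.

R1: blue, orange → 63; brown ×10 → 630 Ω.
R2: grey, yellow, blue → 846; red ×10^2 → 84600 Ω.
Series: 630 + 84600 = 85230 Ω.

85230 Ω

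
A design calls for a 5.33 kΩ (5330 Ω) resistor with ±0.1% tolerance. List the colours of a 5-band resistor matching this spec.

5330 Ω = 533 × 10^1.
5 → green
3 → orange
3 → orange
Multiplier 10^1 → brown.
±0.1% tolerance → violet.

green, orange, orange, brown, violet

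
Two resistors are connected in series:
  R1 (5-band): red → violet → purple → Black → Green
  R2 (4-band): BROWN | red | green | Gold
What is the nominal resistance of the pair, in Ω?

1200277 Ω

R1: red, violet, violet → 277; black ×1 → 277 Ω.
R2: brown, red → 12; green ×10^5 → 1200000 Ω.
Series: 277 + 1200000 = 1200277 Ω.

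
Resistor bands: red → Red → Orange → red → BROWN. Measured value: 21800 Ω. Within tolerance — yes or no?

no

Red → 2 (first significant figure)
Red → 2 (second significant figure)
Orange → 3 (third significant figure)
Red → ×10^2 multiplier
Brown → ±1% tolerance
223 × 100 = 22300 Ω
Allowed range: 22077 Ω to 22523 Ω.
21800 Ω lies outside that range.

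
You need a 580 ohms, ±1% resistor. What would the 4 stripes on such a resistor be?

580 Ω = 58 × 10^1.
5 → green
8 → grey
Multiplier 10^1 → brown.
±1% tolerance → brown.

green, grey, brown, brown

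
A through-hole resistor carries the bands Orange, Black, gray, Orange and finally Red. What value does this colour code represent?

Orange → 3 (first significant figure)
Black → 0 (second significant figure)
Grey → 8 (third significant figure)
Orange → ×10^3 multiplier
308 × 1000 = 308000 Ω

308000 Ω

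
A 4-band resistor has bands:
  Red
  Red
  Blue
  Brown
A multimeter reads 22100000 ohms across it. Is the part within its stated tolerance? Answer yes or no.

yes

Red → 2 (first significant figure)
Red → 2 (second significant figure)
Blue → ×10^6 multiplier
Brown → ±1% tolerance
22 × 1000000 = 22000000 Ω
Allowed range: 21780000 Ω to 22220000 Ω.
22100000 ohms lies inside that range.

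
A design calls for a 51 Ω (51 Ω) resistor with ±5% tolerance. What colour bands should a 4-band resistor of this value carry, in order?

green, brown, black, gold

51 Ω = 51 × 10^0.
5 → green
1 → brown
Multiplier 10^0 → black.
±5% tolerance → gold.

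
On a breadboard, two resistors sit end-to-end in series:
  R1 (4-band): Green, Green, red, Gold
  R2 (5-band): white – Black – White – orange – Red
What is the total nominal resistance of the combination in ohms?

914500 Ω

R1: green, green → 55; red ×10^2 → 5500 Ω.
R2: white, black, white → 909; orange ×10^3 → 909000 Ω.
Series: 5500 + 909000 = 914500 Ω.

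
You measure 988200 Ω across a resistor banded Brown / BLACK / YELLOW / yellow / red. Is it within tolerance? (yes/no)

no

Brown → 1 (first significant figure)
Black → 0 (second significant figure)
Yellow → 4 (third significant figure)
Yellow → ×10^4 multiplier
Red → ±2% tolerance
104 × 10000 = 1040000 Ω
Allowed range: 1019200 Ω to 1060800 Ω.
988200 Ω lies outside that range.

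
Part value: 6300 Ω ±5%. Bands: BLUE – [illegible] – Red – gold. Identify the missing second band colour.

6300 Ω = 63 × 10^2.
The second band gives digit 3 of the significand, and 3 is orange.

orange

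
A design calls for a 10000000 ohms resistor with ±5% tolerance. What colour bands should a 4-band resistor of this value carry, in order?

brown, black, blue, gold

10000000 Ω = 10 × 10^6.
1 → brown
0 → black
Multiplier 10^6 → blue.
±5% tolerance → gold.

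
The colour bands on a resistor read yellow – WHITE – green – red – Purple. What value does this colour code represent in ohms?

Yellow → 4 (first significant figure)
White → 9 (second significant figure)
Green → 5 (third significant figure)
Red → ×10^2 multiplier
495 × 100 = 49500 Ω

49500 Ω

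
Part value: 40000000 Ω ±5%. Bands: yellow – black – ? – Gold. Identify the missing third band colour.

40000000 Ω = 40 × 10^6.
The third band is the multiplier, 10^6, which is blue.

blue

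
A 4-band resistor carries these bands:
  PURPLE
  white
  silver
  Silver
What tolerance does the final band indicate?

±10%

The last band, silver, is the tolerance band.
Silver corresponds to ±10%.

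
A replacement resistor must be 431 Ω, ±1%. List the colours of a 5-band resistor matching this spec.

431 Ω = 431 × 10^0.
4 → yellow
3 → orange
1 → brown
Multiplier 10^0 → black.
±1% tolerance → brown.

yellow, orange, brown, black, brown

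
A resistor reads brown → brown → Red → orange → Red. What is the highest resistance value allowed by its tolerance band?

114240 Ω

Brown → 1 (first significant figure)
Brown → 1 (second significant figure)
Red → 2 (third significant figure)
Orange → ×10^3 multiplier
Red → ±2% tolerance
112 × 1000 = 112000 Ω
Highest = 112000 × (1 + 2/100) = 114240 Ω.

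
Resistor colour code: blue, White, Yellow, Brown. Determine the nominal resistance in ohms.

690000 Ω

Blue → 6 (first significant figure)
White → 9 (second significant figure)
Yellow → ×10^4 multiplier
69 × 10000 = 690000 Ω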